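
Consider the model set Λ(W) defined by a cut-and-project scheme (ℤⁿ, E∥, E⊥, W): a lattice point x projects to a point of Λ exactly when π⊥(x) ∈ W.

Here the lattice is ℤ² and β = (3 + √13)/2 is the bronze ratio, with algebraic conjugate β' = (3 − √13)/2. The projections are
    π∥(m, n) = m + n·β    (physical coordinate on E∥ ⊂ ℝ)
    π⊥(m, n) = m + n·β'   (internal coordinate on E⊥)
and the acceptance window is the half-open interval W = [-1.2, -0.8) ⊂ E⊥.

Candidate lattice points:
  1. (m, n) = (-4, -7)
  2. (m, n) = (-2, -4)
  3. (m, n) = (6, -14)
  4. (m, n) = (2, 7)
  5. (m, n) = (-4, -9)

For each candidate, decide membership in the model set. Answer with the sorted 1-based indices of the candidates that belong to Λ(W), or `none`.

β' = (3−√13)/2 ≈ -0.3028.
#1 (-4,-7): internal coord -4 + (-7)·β' = -1.8806; -1.8806 ∉ [-1.2, -0.8) → out
#2 (-2,-4): internal coord -2 + (-4)·β' = -0.7889; -0.7889 ∉ [-1.2, -0.8) → out
#3 (6,-14): internal coord 6 + (-14)·β' = +10.2389; +10.2389 ∉ [-1.2, -0.8) → out
#4 (2,7): internal coord 2 + (7)·β' = -0.1194; -0.1194 ∉ [-1.2, -0.8) → out
#5 (-4,-9): internal coord -4 + (-9)·β' = -1.2750; -1.2750 ∉ [-1.2, -0.8) → out

none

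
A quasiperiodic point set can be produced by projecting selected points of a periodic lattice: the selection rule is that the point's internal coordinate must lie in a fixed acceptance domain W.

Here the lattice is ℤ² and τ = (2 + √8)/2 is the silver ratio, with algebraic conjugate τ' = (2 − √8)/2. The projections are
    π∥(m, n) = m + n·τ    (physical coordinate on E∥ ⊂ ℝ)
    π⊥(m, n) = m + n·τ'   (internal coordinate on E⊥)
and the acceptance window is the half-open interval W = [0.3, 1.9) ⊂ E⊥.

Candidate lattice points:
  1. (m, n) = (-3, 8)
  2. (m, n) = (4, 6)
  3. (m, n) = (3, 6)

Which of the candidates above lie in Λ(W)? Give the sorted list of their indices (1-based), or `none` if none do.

2, 3

τ' = (2−√8)/2 ≈ -0.41421.
candidate 1: (m,n)=(-3,8) → π∥ = -3+8·τ ≈ 16.31371, π⊥ = -3+8·τ' ≈ -6.31371 ∉ [0.3, 1.9) ⇒ out
candidate 2: (m,n)=(4,6) → π∥ = 4+6·τ ≈ 18.48528, π⊥ = 4+6·τ' ≈ 1.51472 ∈ [0.3, 1.9) ⇒ IN Λ
candidate 3: (m,n)=(3,6) → π∥ = 3+6·τ ≈ 17.48528, π⊥ = 3+6·τ' ≈ 0.51472 ∈ [0.3, 1.9) ⇒ IN Λ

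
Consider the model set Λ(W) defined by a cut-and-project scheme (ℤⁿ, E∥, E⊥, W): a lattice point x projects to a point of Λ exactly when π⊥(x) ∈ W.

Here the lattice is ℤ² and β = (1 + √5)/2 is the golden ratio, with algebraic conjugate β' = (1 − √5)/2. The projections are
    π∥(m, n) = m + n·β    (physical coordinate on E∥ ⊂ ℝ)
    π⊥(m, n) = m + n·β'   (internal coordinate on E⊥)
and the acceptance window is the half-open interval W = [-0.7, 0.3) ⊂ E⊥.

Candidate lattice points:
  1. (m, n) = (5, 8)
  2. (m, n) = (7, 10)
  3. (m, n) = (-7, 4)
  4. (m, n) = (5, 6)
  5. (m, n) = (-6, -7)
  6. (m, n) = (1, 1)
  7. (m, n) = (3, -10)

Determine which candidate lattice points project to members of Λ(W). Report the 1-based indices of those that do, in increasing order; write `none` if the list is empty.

β' = (1−√5)/2 ≈ -0.6180.
[1] lift (5,8): star map gives 0.0557; window check -0.7 ≤ 0.0557 < 0.3 is true → IN Λ
[2] lift (7,10): star map gives 0.8197; window check -0.7 ≤ 0.8197 < 0.3 is false → out
[3] lift (-7,4): star map gives -9.4721; window check -0.7 ≤ -9.4721 < 0.3 is false → out
[4] lift (5,6): star map gives 1.2918; window check -0.7 ≤ 1.2918 < 0.3 is false → out
[5] lift (-6,-7): star map gives -1.6738; window check -0.7 ≤ -1.6738 < 0.3 is false → out
[6] lift (1,1): star map gives 0.3820; window check -0.7 ≤ 0.3820 < 0.3 is false → out
[7] lift (3,-10): star map gives 9.1803; window check -0.7 ≤ 9.1803 < 0.3 is false → out

1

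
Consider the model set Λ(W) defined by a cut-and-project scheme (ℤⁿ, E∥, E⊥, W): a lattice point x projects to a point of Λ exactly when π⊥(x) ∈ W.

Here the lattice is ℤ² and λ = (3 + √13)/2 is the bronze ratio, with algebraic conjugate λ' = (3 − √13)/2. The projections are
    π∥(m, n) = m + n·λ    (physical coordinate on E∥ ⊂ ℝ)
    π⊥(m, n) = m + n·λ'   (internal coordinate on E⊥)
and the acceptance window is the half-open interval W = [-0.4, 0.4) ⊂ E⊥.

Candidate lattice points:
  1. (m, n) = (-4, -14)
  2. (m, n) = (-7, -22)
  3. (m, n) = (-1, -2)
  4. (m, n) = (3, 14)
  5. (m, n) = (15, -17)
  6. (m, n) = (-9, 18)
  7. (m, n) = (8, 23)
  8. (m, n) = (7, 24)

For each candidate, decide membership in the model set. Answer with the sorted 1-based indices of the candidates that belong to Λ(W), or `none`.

1, 2, 3, 8

Numerically λ ≈ 3.302776 and λ' = −1/λ ≈ -0.302776.
[1] lift (-4,-14): star map gives 0.238859; window check -0.4 ≤ 0.238859 < 0.4 is true → IN Λ
[2] lift (-7,-22): star map gives -0.338936; window check -0.4 ≤ -0.338936 < 0.4 is true → IN Λ
[3] lift (-1,-2): star map gives -0.394449; window check -0.4 ≤ -0.394449 < 0.4 is true → IN Λ
[4] lift (3,14): star map gives -1.238859; window check -0.4 ≤ -1.238859 < 0.4 is false → out
[5] lift (15,-17): star map gives 20.147186; window check -0.4 ≤ 20.147186 < 0.4 is false → out
[6] lift (-9,18): star map gives -14.449961; window check -0.4 ≤ -14.449961 < 0.4 is false → out
[7] lift (8,23): star map gives 1.036160; window check -0.4 ≤ 1.036160 < 0.4 is false → out
[8] lift (7,24): star map gives -0.266615; window check -0.4 ≤ -0.266615 < 0.4 is true → IN Λ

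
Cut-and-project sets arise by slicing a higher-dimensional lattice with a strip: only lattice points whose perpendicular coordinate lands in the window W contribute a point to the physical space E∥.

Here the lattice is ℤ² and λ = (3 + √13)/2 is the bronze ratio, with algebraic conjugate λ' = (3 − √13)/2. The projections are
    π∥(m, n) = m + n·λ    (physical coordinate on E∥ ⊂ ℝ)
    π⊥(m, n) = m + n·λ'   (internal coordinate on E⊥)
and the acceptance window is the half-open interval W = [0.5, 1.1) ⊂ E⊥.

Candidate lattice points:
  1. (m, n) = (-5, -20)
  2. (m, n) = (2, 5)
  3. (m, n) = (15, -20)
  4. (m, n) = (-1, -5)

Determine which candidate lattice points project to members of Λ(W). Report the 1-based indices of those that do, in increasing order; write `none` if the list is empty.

λ' = (3−√13)/2 ≈ -0.30278.
#1 (-5,-20): internal coord -5 + (-20)·λ' = +1.05551; +1.05551 ∈ [0.5, 1.1) → IN Λ
#2 (2,5): internal coord 2 + (5)·λ' = +0.48612; +0.48612 ∉ [0.5, 1.1) → out
#3 (15,-20): internal coord 15 + (-20)·λ' = +21.05551; +21.05551 ∉ [0.5, 1.1) → out
#4 (-1,-5): internal coord -1 + (-5)·λ' = +0.51388; +0.51388 ∈ [0.5, 1.1) → IN Λ

1, 4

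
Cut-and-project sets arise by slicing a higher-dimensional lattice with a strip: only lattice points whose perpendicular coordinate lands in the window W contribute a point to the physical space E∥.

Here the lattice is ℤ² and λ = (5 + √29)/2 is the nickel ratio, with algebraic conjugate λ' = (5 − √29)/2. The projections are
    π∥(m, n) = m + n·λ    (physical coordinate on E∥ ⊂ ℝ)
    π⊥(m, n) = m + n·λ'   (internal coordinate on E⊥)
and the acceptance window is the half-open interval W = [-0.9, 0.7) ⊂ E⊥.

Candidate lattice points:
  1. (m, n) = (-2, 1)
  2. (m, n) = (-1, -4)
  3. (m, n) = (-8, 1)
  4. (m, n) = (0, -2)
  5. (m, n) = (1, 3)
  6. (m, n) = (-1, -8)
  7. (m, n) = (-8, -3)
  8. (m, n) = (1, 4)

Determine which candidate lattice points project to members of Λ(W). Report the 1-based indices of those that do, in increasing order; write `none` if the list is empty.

2, 4, 5, 6, 8

Numerically λ ≈ 5.1926 and λ' = −1/λ ≈ -0.1926.
candidate 1: (m,n)=(-2,1) → π∥ = -2+1·λ ≈ 3.1926, π⊥ = -2+1·λ' ≈ -2.1926 ∉ [-0.9, 0.7) ⇒ out
candidate 2: (m,n)=(-1,-4) → π∥ = -1-4·λ ≈ -21.7703, π⊥ = -1-4·λ' ≈ -0.2297 ∈ [-0.9, 0.7) ⇒ IN Λ
candidate 3: (m,n)=(-8,1) → π∥ = -8+1·λ ≈ -2.8074, π⊥ = -8+1·λ' ≈ -8.1926 ∉ [-0.9, 0.7) ⇒ out
candidate 4: (m,n)=(0,-2) → π∥ = 0-2·λ ≈ -10.3852, π⊥ = 0-2·λ' ≈ 0.3852 ∈ [-0.9, 0.7) ⇒ IN Λ
candidate 5: (m,n)=(1,3) → π∥ = 1+3·λ ≈ 16.5777, π⊥ = 1+3·λ' ≈ 0.4223 ∈ [-0.9, 0.7) ⇒ IN Λ
candidate 6: (m,n)=(-1,-8) → π∥ = -1-8·λ ≈ -42.5407, π⊥ = -1-8·λ' ≈ 0.5407 ∈ [-0.9, 0.7) ⇒ IN Λ
candidate 7: (m,n)=(-8,-3) → π∥ = -8-3·λ ≈ -23.5777, π⊥ = -8-3·λ' ≈ -7.4223 ∉ [-0.9, 0.7) ⇒ out
candidate 8: (m,n)=(1,4) → π∥ = 1+4·λ ≈ 21.7703, π⊥ = 1+4·λ' ≈ 0.2297 ∈ [-0.9, 0.7) ⇒ IN Λ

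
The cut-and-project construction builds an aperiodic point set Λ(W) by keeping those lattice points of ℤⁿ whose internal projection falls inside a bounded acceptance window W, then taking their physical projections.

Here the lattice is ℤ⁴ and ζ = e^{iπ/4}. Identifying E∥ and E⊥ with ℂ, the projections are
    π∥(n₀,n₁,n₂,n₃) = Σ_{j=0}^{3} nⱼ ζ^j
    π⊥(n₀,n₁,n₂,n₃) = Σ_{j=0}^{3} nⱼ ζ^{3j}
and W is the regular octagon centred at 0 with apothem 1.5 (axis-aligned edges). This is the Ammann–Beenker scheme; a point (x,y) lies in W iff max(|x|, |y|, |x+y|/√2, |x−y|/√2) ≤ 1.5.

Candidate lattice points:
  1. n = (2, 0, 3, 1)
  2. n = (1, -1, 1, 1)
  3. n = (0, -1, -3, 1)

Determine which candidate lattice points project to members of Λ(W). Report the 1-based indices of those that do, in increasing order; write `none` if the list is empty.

With ζ = e^{iπ/4} the internal vectors are ζ^0,ζ^3,ζ^6,ζ^9.
#1 (2, 0, 3, 1): internal (2.707107, -2.292893); octagon support 3.535534 vs apothem 1.5 → ∉ W
#2 (1, -1, 1, 1): internal (2.414214, -1.000000); octagon support 2.414214 vs apothem 1.5 → ∉ W
#3 (0, -1, -3, 1): internal (1.414214, 3.000000); octagon support 3.121320 vs apothem 1.5 → ∉ W

none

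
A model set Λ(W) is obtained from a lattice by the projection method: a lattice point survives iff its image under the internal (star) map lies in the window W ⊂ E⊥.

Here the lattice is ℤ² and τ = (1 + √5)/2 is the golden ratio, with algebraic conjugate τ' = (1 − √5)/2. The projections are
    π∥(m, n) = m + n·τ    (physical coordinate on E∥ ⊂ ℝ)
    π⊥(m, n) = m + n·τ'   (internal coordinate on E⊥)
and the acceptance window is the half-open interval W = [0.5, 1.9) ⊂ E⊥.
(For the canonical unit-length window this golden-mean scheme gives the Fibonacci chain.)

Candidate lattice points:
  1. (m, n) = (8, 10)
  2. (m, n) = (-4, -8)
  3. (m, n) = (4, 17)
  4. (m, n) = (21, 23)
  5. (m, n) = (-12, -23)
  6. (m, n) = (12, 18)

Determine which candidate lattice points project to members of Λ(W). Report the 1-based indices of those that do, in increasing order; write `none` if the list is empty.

Numerically τ ≈ 1.6180 and τ' = −1/τ ≈ -0.6180.
candidate 1: (m,n)=(8,10) → π∥ = 8+10·τ ≈ 24.1803, π⊥ = 8+10·τ' ≈ 1.8197 ∈ [0.5, 1.9) ⇒ IN Λ
candidate 2: (m,n)=(-4,-8) → π∥ = -4-8·τ ≈ -16.9443, π⊥ = -4-8·τ' ≈ 0.9443 ∈ [0.5, 1.9) ⇒ IN Λ
candidate 3: (m,n)=(4,17) → π∥ = 4+17·τ ≈ 31.5066, π⊥ = 4+17·τ' ≈ -6.5066 ∉ [0.5, 1.9) ⇒ out
candidate 4: (m,n)=(21,23) → π∥ = 21+23·τ ≈ 58.2148, π⊥ = 21+23·τ' ≈ 6.7852 ∉ [0.5, 1.9) ⇒ out
candidate 5: (m,n)=(-12,-23) → π∥ = -12-23·τ ≈ -49.2148, π⊥ = -12-23·τ' ≈ 2.2148 ∉ [0.5, 1.9) ⇒ out
candidate 6: (m,n)=(12,18) → π∥ = 12+18·τ ≈ 41.1246, π⊥ = 12+18·τ' ≈ 0.8754 ∈ [0.5, 1.9) ⇒ IN Λ

1, 2, 6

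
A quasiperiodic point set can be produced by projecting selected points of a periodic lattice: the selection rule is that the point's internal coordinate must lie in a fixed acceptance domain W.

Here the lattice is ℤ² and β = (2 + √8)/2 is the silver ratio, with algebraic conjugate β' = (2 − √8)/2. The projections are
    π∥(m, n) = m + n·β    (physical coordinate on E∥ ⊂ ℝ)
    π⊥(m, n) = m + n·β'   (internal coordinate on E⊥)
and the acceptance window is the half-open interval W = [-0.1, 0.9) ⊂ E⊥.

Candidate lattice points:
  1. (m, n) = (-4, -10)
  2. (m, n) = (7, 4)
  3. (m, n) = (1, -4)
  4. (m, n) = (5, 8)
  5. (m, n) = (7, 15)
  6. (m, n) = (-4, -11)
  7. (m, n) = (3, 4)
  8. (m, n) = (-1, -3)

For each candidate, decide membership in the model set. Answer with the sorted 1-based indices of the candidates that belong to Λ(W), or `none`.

1, 5, 6, 8

Numerically β ≈ 2.414214 and β' = −1/β ≈ -0.414214.
#1 (-4,-10): internal coord -4 + (-10)·β' = +0.142136; +0.142136 ∈ [-0.1, 0.9) → IN Λ
#2 (7,4): internal coord 7 + (4)·β' = +5.343146; +5.343146 ∉ [-0.1, 0.9) → out
#3 (1,-4): internal coord 1 + (-4)·β' = +2.656854; +2.656854 ∉ [-0.1, 0.9) → out
#4 (5,8): internal coord 5 + (8)·β' = +1.686292; +1.686292 ∉ [-0.1, 0.9) → out
#5 (7,15): internal coord 7 + (15)·β' = +0.786797; +0.786797 ∈ [-0.1, 0.9) → IN Λ
#6 (-4,-11): internal coord -4 + (-11)·β' = +0.556349; +0.556349 ∈ [-0.1, 0.9) → IN Λ
#7 (3,4): internal coord 3 + (4)·β' = +1.343146; +1.343146 ∉ [-0.1, 0.9) → out
#8 (-1,-3): internal coord -1 + (-3)·β' = +0.242641; +0.242641 ∈ [-0.1, 0.9) → IN Λ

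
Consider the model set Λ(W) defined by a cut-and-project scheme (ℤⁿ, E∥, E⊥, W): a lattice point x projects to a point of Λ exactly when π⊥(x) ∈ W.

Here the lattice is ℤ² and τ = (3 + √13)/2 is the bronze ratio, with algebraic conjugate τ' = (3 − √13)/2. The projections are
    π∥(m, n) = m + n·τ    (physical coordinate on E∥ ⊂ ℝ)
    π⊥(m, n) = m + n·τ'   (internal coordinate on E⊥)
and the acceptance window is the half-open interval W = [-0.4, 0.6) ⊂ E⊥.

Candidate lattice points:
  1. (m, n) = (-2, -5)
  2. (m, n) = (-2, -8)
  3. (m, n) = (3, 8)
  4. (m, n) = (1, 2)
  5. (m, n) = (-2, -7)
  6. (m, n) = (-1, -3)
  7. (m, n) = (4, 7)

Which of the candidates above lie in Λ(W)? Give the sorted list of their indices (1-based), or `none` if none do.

2, 3, 4, 5, 6

Numerically τ ≈ 3.3028 and τ' = −1/τ ≈ -0.3028.
candidate 1: (m,n)=(-2,-5) → π∥ = -2-5·τ ≈ -18.5139, π⊥ = -2-5·τ' ≈ -0.4861 ∉ [-0.4, 0.6) ⇒ out
candidate 2: (m,n)=(-2,-8) → π∥ = -2-8·τ ≈ -28.4222, π⊥ = -2-8·τ' ≈ 0.4222 ∈ [-0.4, 0.6) ⇒ IN Λ
candidate 3: (m,n)=(3,8) → π∥ = 3+8·τ ≈ 29.4222, π⊥ = 3+8·τ' ≈ 0.5778 ∈ [-0.4, 0.6) ⇒ IN Λ
candidate 4: (m,n)=(1,2) → π∥ = 1+2·τ ≈ 7.6056, π⊥ = 1+2·τ' ≈ 0.3944 ∈ [-0.4, 0.6) ⇒ IN Λ
candidate 5: (m,n)=(-2,-7) → π∥ = -2-7·τ ≈ -25.1194, π⊥ = -2-7·τ' ≈ 0.1194 ∈ [-0.4, 0.6) ⇒ IN Λ
candidate 6: (m,n)=(-1,-3) → π∥ = -1-3·τ ≈ -10.9083, π⊥ = -1-3·τ' ≈ -0.0917 ∈ [-0.4, 0.6) ⇒ IN Λ
candidate 7: (m,n)=(4,7) → π∥ = 4+7·τ ≈ 27.1194, π⊥ = 4+7·τ' ≈ 1.8806 ∉ [-0.4, 0.6) ⇒ out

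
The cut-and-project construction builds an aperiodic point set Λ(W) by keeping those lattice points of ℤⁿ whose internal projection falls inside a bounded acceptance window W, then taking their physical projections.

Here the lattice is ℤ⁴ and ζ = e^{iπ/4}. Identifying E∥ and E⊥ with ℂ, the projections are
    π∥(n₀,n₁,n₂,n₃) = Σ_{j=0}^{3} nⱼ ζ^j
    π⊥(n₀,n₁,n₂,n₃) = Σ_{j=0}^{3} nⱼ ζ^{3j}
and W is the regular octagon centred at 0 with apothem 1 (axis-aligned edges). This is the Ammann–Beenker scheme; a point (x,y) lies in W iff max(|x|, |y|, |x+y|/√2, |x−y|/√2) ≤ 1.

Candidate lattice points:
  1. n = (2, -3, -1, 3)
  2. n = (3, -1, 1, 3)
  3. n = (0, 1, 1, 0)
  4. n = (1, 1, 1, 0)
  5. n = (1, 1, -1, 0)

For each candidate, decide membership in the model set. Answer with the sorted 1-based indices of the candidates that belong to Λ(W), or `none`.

With ζ = e^{iπ/4} the internal vectors are ζ^0,ζ^3,ζ^6,ζ^9.
#1 (2, -3, -1, 3): internal (6.242641, 1.000000); octagon support 6.242641 vs apothem 1 → ∉ W
#2 (3, -1, 1, 3): internal (5.828427, 0.414214); octagon support 5.828427 vs apothem 1 → ∉ W
#3 (0, 1, 1, 0): internal (-0.707107, -0.292893); octagon support 0.707107 vs apothem 1 → ∈ W
#4 (1, 1, 1, 0): internal (0.292893, -0.292893); octagon support 0.414214 vs apothem 1 → ∈ W
#5 (1, 1, -1, 0): internal (0.292893, 1.707107); octagon support 1.707107 vs apothem 1 → ∉ W

3, 4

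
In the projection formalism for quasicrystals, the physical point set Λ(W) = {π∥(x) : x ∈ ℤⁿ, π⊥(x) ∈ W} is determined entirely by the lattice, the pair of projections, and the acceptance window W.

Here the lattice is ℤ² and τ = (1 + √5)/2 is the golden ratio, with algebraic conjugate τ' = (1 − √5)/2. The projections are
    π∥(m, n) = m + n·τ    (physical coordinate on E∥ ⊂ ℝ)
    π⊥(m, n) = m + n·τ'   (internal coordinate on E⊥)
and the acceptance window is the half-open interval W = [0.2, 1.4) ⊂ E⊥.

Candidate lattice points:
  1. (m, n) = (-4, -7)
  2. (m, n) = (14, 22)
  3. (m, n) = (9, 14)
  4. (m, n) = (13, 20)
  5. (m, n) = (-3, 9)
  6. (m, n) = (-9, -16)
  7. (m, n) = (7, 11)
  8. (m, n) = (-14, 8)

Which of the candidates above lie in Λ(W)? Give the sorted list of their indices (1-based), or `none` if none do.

1, 2, 3, 4, 6, 7

Compute τ' = (1−√5)/2 = -0.618034, so π⊥(m,n) = m -0.618034·n.
#1 (-4,-7): internal coord -4 + (-7)·τ' = +0.326238; +0.326238 ∈ [0.2, 1.4) → IN Λ
#2 (14,22): internal coord 14 + (22)·τ' = +0.403252; +0.403252 ∈ [0.2, 1.4) → IN Λ
#3 (9,14): internal coord 9 + (14)·τ' = +0.347524; +0.347524 ∈ [0.2, 1.4) → IN Λ
#4 (13,20): internal coord 13 + (20)·τ' = +0.639320; +0.639320 ∈ [0.2, 1.4) → IN Λ
#5 (-3,9): internal coord -3 + (9)·τ' = -8.562306; -8.562306 ∉ [0.2, 1.4) → out
#6 (-9,-16): internal coord -9 + (-16)·τ' = +0.888544; +0.888544 ∈ [0.2, 1.4) → IN Λ
#7 (7,11): internal coord 7 + (11)·τ' = +0.201626; +0.201626 ∈ [0.2, 1.4) → IN Λ
#8 (-14,8): internal coord -14 + (8)·τ' = -18.944272; -18.944272 ∉ [0.2, 1.4) → out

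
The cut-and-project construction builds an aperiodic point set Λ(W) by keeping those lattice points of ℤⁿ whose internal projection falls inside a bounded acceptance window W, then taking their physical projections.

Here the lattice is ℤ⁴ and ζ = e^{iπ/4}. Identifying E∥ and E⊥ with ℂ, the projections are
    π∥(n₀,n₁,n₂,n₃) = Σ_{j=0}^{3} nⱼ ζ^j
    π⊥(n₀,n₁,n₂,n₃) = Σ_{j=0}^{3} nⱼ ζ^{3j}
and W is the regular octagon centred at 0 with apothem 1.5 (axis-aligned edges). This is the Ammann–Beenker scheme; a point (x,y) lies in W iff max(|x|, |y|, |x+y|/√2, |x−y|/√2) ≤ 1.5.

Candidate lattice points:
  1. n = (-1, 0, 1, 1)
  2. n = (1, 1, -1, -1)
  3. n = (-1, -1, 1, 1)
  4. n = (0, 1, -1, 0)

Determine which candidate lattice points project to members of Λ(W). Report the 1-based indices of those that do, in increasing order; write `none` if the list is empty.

π⊥(n) = n₀ + n₁ζ³ + n₂ζ⁶ + n₃ζ⁹ where ζ = e^{iπ/4}.
#1 (-1, 0, 1, 1): internal (-0.292893, -0.292893); octagon support 0.414214 vs apothem 1.5 → ∈ W
#2 (1, 1, -1, -1): internal (-0.414214, 1.000000); octagon support 1.000000 vs apothem 1.5 → ∈ W
#3 (-1, -1, 1, 1): internal (0.414214, -1.000000); octagon support 1.000000 vs apothem 1.5 → ∈ W
#4 (0, 1, -1, 0): internal (-0.707107, 1.707107); octagon support 1.707107 vs apothem 1.5 → ∉ W

1, 2, 3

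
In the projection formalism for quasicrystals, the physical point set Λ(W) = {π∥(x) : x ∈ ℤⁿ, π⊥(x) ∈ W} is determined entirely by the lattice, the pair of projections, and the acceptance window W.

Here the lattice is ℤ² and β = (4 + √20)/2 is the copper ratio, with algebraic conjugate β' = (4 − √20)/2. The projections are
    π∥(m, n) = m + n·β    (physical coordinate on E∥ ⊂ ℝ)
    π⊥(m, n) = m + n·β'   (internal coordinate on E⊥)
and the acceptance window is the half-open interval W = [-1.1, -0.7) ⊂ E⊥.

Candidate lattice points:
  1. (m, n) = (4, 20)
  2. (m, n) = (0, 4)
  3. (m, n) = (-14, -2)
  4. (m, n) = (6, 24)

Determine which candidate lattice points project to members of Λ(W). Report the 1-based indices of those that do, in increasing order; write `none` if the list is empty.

Numerically β ≈ 4.236068 and β' = −1/β ≈ -0.236068.
candidate 1: (m,n)=(4,20) → π∥ = 4+20·β ≈ 88.721360, π⊥ = 4+20·β' ≈ -0.721360 ∈ [-1.1, -0.7) ⇒ IN Λ
candidate 2: (m,n)=(0,4) → π∥ = 0+4·β ≈ 16.944272, π⊥ = 0+4·β' ≈ -0.944272 ∈ [-1.1, -0.7) ⇒ IN Λ
candidate 3: (m,n)=(-14,-2) → π∥ = -14-2·β ≈ -22.472136, π⊥ = -14-2·β' ≈ -13.527864 ∉ [-1.1, -0.7) ⇒ out
candidate 4: (m,n)=(6,24) → π∥ = 6+24·β ≈ 107.665631, π⊥ = 6+24·β' ≈ 0.334369 ∉ [-1.1, -0.7) ⇒ out

1, 2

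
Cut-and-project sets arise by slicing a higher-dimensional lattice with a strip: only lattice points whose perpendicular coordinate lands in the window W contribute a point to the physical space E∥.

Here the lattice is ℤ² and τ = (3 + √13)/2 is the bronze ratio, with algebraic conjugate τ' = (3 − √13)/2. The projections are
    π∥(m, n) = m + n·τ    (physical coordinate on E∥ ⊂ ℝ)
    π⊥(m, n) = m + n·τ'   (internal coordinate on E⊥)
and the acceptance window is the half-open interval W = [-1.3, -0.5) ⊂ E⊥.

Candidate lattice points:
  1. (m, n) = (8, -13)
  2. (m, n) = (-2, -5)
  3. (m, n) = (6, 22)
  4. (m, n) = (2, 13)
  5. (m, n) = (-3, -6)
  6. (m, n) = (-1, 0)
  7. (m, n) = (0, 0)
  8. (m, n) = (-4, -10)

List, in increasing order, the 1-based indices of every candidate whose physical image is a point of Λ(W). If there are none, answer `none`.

Compute τ' = (3−√13)/2 = -0.3028, so π⊥(m,n) = m -0.3028·n.
#1 (8,-13): internal coord 8 + (-13)·τ' = +11.9361; +11.9361 ∉ [-1.3, -0.5) → out
#2 (-2,-5): internal coord -2 + (-5)·τ' = -0.4861; -0.4861 ∉ [-1.3, -0.5) → out
#3 (6,22): internal coord 6 + (22)·τ' = -0.6611; -0.6611 ∈ [-1.3, -0.5) → IN Λ
#4 (2,13): internal coord 2 + (13)·τ' = -1.9361; -1.9361 ∉ [-1.3, -0.5) → out
#5 (-3,-6): internal coord -3 + (-6)·τ' = -1.1833; -1.1833 ∈ [-1.3, -0.5) → IN Λ
#6 (-1,0): internal coord -1 + (0)·τ' = -1.0000; -1.0000 ∈ [-1.3, -0.5) → IN Λ
#7 (0,0): internal coord 0 + (0)·τ' = +0.0000; +0.0000 ∉ [-1.3, -0.5) → out
#8 (-4,-10): internal coord -4 + (-10)·τ' = -0.9722; -0.9722 ∈ [-1.3, -0.5) → IN Λ

3, 5, 6, 8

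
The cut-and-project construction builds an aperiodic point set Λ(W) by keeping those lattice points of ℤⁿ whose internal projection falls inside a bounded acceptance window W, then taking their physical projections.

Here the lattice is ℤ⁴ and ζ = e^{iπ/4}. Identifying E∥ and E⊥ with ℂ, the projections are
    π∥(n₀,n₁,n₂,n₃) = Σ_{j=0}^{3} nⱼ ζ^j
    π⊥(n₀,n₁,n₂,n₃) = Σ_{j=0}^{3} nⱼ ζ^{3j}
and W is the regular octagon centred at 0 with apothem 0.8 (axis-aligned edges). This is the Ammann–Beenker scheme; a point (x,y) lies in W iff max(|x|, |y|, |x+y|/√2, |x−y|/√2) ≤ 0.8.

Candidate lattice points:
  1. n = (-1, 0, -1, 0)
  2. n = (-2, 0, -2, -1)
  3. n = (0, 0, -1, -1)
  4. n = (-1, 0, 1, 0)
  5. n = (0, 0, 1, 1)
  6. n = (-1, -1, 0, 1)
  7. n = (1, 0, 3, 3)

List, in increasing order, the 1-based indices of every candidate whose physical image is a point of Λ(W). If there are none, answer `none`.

π⊥(n) = n₀ + n₁ζ³ + n₂ζ⁶ + n₃ζ⁹ where ζ = e^{iπ/4}.
candidate 1: n = (-1, 0, -1, 0) → π⊥ ≈ (-1.000000, +1.000000); max(|x|,|y|,|x±y|/√2) = 1.414214 > 0.8 ⇒ ∉ W
candidate 2: n = (-2, 0, -2, -1) → π⊥ ≈ (-2.707107, +1.292893); max(|x|,|y|,|x±y|/√2) = 2.828427 > 0.8 ⇒ ∉ W
candidate 3: n = (0, 0, -1, -1) → π⊥ ≈ (-0.707107, +0.292893); max(|x|,|y|,|x±y|/√2) = 0.707107 ≤ 0.8 ⇒ ∈ W
candidate 4: n = (-1, 0, 1, 0) → π⊥ ≈ (-1.000000, -1.000000); max(|x|,|y|,|x±y|/√2) = 1.414214 > 0.8 ⇒ ∉ W
candidate 5: n = (0, 0, 1, 1) → π⊥ ≈ (+0.707107, -0.292893); max(|x|,|y|,|x±y|/√2) = 0.707107 ≤ 0.8 ⇒ ∈ W
candidate 6: n = (-1, -1, 0, 1) → π⊥ ≈ (+0.414214, +0.000000); max(|x|,|y|,|x±y|/√2) = 0.414214 ≤ 0.8 ⇒ ∈ W
candidate 7: n = (1, 0, 3, 3) → π⊥ ≈ (+3.121320, -0.878680); max(|x|,|y|,|x±y|/√2) = 3.121320 > 0.8 ⇒ ∉ W

3, 5, 6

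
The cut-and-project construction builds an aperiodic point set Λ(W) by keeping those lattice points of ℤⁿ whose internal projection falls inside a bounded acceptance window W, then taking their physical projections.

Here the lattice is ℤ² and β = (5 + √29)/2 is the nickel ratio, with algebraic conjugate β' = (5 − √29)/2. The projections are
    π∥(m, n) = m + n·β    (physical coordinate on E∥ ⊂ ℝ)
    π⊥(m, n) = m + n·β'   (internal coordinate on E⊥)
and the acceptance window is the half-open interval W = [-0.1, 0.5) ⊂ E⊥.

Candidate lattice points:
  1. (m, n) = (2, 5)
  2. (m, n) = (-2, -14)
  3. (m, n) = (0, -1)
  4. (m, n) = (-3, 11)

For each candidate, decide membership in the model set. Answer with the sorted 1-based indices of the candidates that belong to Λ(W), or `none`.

Compute β' = (5−√29)/2 = -0.192582, so π⊥(m,n) = m -0.192582·n.
#1 (2,5): internal coord 2 + (5)·β' = +1.037088; +1.037088 ∉ [-0.1, 0.5) → out
#2 (-2,-14): internal coord -2 + (-14)·β' = +0.696154; +0.696154 ∉ [-0.1, 0.5) → out
#3 (0,-1): internal coord 0 + (-1)·β' = +0.192582; +0.192582 ∈ [-0.1, 0.5) → IN Λ
#4 (-3,11): internal coord -3 + (11)·β' = -5.118406; -5.118406 ∉ [-0.1, 0.5) → out

3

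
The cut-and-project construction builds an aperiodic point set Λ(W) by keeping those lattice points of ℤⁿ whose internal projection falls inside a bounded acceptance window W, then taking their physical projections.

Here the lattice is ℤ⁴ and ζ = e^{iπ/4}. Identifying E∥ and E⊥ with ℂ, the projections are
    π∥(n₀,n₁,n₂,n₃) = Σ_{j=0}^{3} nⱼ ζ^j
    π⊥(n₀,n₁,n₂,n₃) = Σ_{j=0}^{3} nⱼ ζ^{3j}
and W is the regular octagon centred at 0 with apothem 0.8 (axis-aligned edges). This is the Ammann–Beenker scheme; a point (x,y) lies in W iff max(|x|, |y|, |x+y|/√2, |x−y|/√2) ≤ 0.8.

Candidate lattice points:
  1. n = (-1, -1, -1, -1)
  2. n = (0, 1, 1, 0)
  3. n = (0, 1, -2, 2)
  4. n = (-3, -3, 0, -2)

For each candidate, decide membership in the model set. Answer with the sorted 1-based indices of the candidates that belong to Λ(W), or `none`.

π⊥(n) = n₀ + n₁ζ³ + n₂ζ⁶ + n₃ζ⁹ where ζ = e^{iπ/4}.
candidate 1: n = (-1, -1, -1, -1) → π⊥ ≈ (-1.00000, -0.41421); max(|x|,|y|,|x±y|/√2) = 1.00000 > 0.8 ⇒ ∉ W
candidate 2: n = (0, 1, 1, 0) → π⊥ ≈ (-0.70711, -0.29289); max(|x|,|y|,|x±y|/√2) = 0.70711 ≤ 0.8 ⇒ ∈ W
candidate 3: n = (0, 1, -2, 2) → π⊥ ≈ (+0.70711, +4.12132); max(|x|,|y|,|x±y|/√2) = 4.12132 > 0.8 ⇒ ∉ W
candidate 4: n = (-3, -3, 0, -2) → π⊥ ≈ (-2.29289, -3.53553); max(|x|,|y|,|x±y|/√2) = 4.12132 > 0.8 ⇒ ∉ W

2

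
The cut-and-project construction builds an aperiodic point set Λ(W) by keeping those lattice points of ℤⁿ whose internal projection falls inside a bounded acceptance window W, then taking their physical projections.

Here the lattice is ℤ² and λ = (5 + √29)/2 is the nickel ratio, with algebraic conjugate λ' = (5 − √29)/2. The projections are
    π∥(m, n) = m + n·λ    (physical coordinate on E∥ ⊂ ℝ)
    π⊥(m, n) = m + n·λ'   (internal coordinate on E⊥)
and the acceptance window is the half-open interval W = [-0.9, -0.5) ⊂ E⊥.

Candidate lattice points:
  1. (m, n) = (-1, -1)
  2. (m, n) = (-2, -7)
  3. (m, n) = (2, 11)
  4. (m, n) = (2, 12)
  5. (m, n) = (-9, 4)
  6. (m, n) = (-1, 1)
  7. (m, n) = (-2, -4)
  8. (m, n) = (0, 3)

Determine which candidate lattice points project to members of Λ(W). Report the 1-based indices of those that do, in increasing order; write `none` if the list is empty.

1, 2, 8

Numerically λ ≈ 5.1926 and λ' = −1/λ ≈ -0.1926.
[1] lift (-1,-1): star map gives -0.8074; window check -0.9 ≤ -0.8074 < -0.5 is true → IN Λ
[2] lift (-2,-7): star map gives -0.6519; window check -0.9 ≤ -0.6519 < -0.5 is true → IN Λ
[3] lift (2,11): star map gives -0.1184; window check -0.9 ≤ -0.1184 < -0.5 is false → out
[4] lift (2,12): star map gives -0.3110; window check -0.9 ≤ -0.3110 < -0.5 is false → out
[5] lift (-9,4): star map gives -9.7703; window check -0.9 ≤ -9.7703 < -0.5 is false → out
[6] lift (-1,1): star map gives -1.1926; window check -0.9 ≤ -1.1926 < -0.5 is false → out
[7] lift (-2,-4): star map gives -1.2297; window check -0.9 ≤ -1.2297 < -0.5 is false → out
[8] lift (0,3): star map gives -0.5777; window check -0.9 ≤ -0.5777 < -0.5 is true → IN Λ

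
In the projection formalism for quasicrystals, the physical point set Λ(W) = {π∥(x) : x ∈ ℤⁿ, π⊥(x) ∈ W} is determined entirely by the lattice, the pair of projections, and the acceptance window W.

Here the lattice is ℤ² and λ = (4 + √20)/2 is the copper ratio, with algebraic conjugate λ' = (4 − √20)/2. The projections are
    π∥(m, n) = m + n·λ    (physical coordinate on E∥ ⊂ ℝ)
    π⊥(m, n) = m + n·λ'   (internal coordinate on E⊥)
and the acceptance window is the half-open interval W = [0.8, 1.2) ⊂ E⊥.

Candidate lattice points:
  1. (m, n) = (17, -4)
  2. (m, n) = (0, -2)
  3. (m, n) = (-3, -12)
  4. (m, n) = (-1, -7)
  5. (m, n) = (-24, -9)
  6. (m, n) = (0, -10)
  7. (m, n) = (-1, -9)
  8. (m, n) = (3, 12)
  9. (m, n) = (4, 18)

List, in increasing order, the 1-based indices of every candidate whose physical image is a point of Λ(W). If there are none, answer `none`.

7

Numerically λ ≈ 4.2361 and λ' = −1/λ ≈ -0.2361.
[1] lift (17,-4): star map gives 17.9443; window check 0.8 ≤ 17.9443 < 1.2 is false → out
[2] lift (0,-2): star map gives 0.4721; window check 0.8 ≤ 0.4721 < 1.2 is false → out
[3] lift (-3,-12): star map gives -0.1672; window check 0.8 ≤ -0.1672 < 1.2 is false → out
[4] lift (-1,-7): star map gives 0.6525; window check 0.8 ≤ 0.6525 < 1.2 is false → out
[5] lift (-24,-9): star map gives -21.8754; window check 0.8 ≤ -21.8754 < 1.2 is false → out
[6] lift (0,-10): star map gives 2.3607; window check 0.8 ≤ 2.3607 < 1.2 is false → out
[7] lift (-1,-9): star map gives 1.1246; window check 0.8 ≤ 1.1246 < 1.2 is true → IN Λ
[8] lift (3,12): star map gives 0.1672; window check 0.8 ≤ 0.1672 < 1.2 is false → out
[9] lift (4,18): star map gives -0.2492; window check 0.8 ≤ -0.2492 < 1.2 is false → out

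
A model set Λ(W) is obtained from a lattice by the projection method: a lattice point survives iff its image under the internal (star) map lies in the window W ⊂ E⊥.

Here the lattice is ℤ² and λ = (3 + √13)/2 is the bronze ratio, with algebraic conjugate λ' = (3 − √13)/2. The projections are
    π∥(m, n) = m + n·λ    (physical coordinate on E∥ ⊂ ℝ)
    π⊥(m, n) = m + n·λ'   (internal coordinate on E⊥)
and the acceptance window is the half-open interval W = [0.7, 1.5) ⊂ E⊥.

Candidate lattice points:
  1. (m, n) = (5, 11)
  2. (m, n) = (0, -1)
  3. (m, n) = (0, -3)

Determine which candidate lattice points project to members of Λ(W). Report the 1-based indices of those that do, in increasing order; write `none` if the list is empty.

3

λ' = (3−√13)/2 ≈ -0.3028.
candidate 1: (m,n)=(5,11) → π∥ = 5+11·λ ≈ 41.3305, π⊥ = 5+11·λ' ≈ 1.6695 ∉ [0.7, 1.5) ⇒ out
candidate 2: (m,n)=(0,-1) → π∥ = 0-1·λ ≈ -3.3028, π⊥ = 0-1·λ' ≈ 0.3028 ∉ [0.7, 1.5) ⇒ out
candidate 3: (m,n)=(0,-3) → π∥ = 0-3·λ ≈ -9.9083, π⊥ = 0-3·λ' ≈ 0.9083 ∈ [0.7, 1.5) ⇒ IN Λ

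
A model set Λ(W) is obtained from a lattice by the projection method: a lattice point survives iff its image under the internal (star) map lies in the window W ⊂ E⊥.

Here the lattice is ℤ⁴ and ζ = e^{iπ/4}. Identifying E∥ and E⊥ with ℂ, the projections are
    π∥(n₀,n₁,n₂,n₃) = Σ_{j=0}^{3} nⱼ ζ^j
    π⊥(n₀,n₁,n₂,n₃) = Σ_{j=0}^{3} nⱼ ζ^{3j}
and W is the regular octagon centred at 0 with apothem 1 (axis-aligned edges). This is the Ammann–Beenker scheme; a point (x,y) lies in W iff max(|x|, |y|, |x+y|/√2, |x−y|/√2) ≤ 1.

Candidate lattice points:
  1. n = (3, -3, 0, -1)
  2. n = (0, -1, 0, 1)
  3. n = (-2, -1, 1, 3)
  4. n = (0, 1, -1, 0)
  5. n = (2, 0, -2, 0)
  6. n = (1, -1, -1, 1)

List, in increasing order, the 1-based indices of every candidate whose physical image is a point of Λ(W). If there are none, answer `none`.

3

π⊥(n) = n₀ + n₁ζ³ + n₂ζ⁶ + n₃ζ⁹ where ζ = e^{iπ/4}.
#1 (3, -3, 0, -1): internal (4.41421, -2.82843); octagon support 5.12132 vs apothem 1 → ∉ W
#2 (0, -1, 0, 1): internal (1.41421, 0.00000); octagon support 1.41421 vs apothem 1 → ∉ W
#3 (-2, -1, 1, 3): internal (0.82843, 0.41421); octagon support 0.87868 vs apothem 1 → ∈ W
#4 (0, 1, -1, 0): internal (-0.70711, 1.70711); octagon support 1.70711 vs apothem 1 → ∉ W
#5 (2, 0, -2, 0): internal (2.00000, 2.00000); octagon support 2.82843 vs apothem 1 → ∉ W
#6 (1, -1, -1, 1): internal (2.41421, 1.00000); octagon support 2.41421 vs apothem 1 → ∉ W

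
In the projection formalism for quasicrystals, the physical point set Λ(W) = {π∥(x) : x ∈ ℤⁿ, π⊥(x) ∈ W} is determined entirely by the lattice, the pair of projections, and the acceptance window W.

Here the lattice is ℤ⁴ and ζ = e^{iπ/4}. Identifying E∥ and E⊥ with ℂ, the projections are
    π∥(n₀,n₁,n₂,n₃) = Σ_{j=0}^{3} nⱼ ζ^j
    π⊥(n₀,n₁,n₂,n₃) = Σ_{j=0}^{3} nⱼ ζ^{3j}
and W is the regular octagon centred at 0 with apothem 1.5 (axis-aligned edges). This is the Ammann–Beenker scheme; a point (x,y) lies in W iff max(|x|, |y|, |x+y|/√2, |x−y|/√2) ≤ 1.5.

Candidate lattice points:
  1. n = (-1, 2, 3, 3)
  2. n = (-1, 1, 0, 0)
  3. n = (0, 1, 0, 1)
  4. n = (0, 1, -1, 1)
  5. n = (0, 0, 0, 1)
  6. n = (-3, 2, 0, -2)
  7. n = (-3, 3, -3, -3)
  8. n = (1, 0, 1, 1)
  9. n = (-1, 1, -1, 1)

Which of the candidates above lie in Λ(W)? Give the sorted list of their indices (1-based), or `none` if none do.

With ζ = e^{iπ/4} the internal vectors are ζ^0,ζ^3,ζ^6,ζ^9.
candidate 1: n = (-1, 2, 3, 3) → π⊥ ≈ (-0.29289, +0.53553); max(|x|,|y|,|x±y|/√2) = 0.58579 ≤ 1.5 ⇒ ∈ W
candidate 2: n = (-1, 1, 0, 0) → π⊥ ≈ (-1.70711, +0.70711); max(|x|,|y|,|x±y|/√2) = 1.70711 > 1.5 ⇒ ∉ W
candidate 3: n = (0, 1, 0, 1) → π⊥ ≈ (+0.00000, +1.41421); max(|x|,|y|,|x±y|/√2) = 1.41421 ≤ 1.5 ⇒ ∈ W
candidate 4: n = (0, 1, -1, 1) → π⊥ ≈ (+0.00000, +2.41421); max(|x|,|y|,|x±y|/√2) = 2.41421 > 1.5 ⇒ ∉ W
candidate 5: n = (0, 0, 0, 1) → π⊥ ≈ (+0.70711, +0.70711); max(|x|,|y|,|x±y|/√2) = 1.00000 ≤ 1.5 ⇒ ∈ W
candidate 6: n = (-3, 2, 0, -2) → π⊥ ≈ (-5.82843, +0.00000); max(|x|,|y|,|x±y|/√2) = 5.82843 > 1.5 ⇒ ∉ W
candidate 7: n = (-3, 3, -3, -3) → π⊥ ≈ (-7.24264, +3.00000); max(|x|,|y|,|x±y|/√2) = 7.24264 > 1.5 ⇒ ∉ W
candidate 8: n = (1, 0, 1, 1) → π⊥ ≈ (+1.70711, -0.29289); max(|x|,|y|,|x±y|/√2) = 1.70711 > 1.5 ⇒ ∉ W
candidate 9: n = (-1, 1, -1, 1) → π⊥ ≈ (-1.00000, +2.41421); max(|x|,|y|,|x±y|/√2) = 2.41421 > 1.5 ⇒ ∉ W

1, 3, 5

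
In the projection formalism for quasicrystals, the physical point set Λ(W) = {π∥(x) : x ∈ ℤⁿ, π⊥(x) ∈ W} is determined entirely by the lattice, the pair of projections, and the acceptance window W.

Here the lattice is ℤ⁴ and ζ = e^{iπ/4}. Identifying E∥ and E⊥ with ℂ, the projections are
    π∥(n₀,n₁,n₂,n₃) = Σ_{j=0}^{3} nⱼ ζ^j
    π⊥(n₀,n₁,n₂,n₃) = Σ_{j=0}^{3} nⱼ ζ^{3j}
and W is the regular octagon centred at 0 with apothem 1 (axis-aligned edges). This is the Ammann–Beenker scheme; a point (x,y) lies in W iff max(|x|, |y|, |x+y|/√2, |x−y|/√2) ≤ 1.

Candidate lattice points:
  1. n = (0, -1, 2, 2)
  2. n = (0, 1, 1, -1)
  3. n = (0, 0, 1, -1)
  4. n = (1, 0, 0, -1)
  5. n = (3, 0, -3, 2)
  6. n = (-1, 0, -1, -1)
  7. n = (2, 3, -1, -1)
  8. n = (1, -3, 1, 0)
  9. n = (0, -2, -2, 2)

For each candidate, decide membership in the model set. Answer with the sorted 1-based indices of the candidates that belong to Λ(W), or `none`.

π⊥(n) = n₀ + n₁ζ³ + n₂ζ⁶ + n₃ζ⁹ where ζ = e^{iπ/4}.
#1 (0, -1, 2, 2): internal (2.1213, -1.2929); octagon support 2.4142 vs apothem 1 → ∉ W
#2 (0, 1, 1, -1): internal (-1.4142, -1.0000); octagon support 1.7071 vs apothem 1 → ∉ W
#3 (0, 0, 1, -1): internal (-0.7071, -1.7071); octagon support 1.7071 vs apothem 1 → ∉ W
#4 (1, 0, 0, -1): internal (0.2929, -0.7071); octagon support 0.7071 vs apothem 1 → ∈ W
#5 (3, 0, -3, 2): internal (4.4142, 4.4142); octagon support 6.2426 vs apothem 1 → ∉ W
#6 (-1, 0, -1, -1): internal (-1.7071, 0.2929); octagon support 1.7071 vs apothem 1 → ∉ W
#7 (2, 3, -1, -1): internal (-0.8284, 2.4142); octagon support 2.4142 vs apothem 1 → ∉ W
#8 (1, -3, 1, 0): internal (3.1213, -3.1213); octagon support 4.4142 vs apothem 1 → ∉ W
#9 (0, -2, -2, 2): internal (2.8284, 2.0000); octagon support 3.4142 vs apothem 1 → ∉ W

4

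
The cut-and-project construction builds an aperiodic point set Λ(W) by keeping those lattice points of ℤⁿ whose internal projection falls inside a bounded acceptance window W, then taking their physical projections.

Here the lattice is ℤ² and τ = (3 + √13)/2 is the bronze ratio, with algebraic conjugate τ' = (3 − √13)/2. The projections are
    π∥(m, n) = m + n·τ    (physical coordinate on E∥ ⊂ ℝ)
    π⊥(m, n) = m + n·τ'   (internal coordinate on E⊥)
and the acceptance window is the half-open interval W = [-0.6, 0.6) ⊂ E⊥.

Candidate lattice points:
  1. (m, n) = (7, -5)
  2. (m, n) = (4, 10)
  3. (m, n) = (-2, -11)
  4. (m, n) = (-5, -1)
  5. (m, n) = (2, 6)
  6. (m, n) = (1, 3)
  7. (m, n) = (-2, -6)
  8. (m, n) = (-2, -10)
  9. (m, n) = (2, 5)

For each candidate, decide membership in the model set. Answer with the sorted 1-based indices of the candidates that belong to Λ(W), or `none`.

5, 6, 7, 9

Numerically τ ≈ 3.30278 and τ' = −1/τ ≈ -0.30278.
#1 (7,-5): internal coord 7 + (-5)·τ' = +8.51388; +8.51388 ∉ [-0.6, 0.6) → out
#2 (4,10): internal coord 4 + (10)·τ' = +0.97224; +0.97224 ∉ [-0.6, 0.6) → out
#3 (-2,-11): internal coord -2 + (-11)·τ' = +1.33053; +1.33053 ∉ [-0.6, 0.6) → out
#4 (-5,-1): internal coord -5 + (-1)·τ' = -4.69722; -4.69722 ∉ [-0.6, 0.6) → out
#5 (2,6): internal coord 2 + (6)·τ' = +0.18335; +0.18335 ∈ [-0.6, 0.6) → IN Λ
#6 (1,3): internal coord 1 + (3)·τ' = +0.09167; +0.09167 ∈ [-0.6, 0.6) → IN Λ
#7 (-2,-6): internal coord -2 + (-6)·τ' = -0.18335; -0.18335 ∈ [-0.6, 0.6) → IN Λ
#8 (-2,-10): internal coord -2 + (-10)·τ' = +1.02776; +1.02776 ∉ [-0.6, 0.6) → out
#9 (2,5): internal coord 2 + (5)·τ' = +0.48612; +0.48612 ∈ [-0.6, 0.6) → IN Λ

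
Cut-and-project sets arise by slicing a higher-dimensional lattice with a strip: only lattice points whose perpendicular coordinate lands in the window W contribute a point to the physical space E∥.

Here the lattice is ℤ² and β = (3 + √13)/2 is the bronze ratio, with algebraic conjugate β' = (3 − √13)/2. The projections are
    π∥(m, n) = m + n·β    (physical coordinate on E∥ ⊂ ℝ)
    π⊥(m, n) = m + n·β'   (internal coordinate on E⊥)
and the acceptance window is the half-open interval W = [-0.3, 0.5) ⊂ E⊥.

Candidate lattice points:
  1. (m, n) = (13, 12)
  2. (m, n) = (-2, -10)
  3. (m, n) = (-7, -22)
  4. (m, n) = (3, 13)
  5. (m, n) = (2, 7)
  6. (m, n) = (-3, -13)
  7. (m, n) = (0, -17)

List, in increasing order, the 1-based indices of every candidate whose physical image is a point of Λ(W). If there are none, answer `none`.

5

Numerically β ≈ 3.30278 and β' = −1/β ≈ -0.30278.
candidate 1: (m,n)=(13,12) → π∥ = 13+12·β ≈ 52.63331, π⊥ = 13+12·β' ≈ 9.36669 ∉ [-0.3, 0.5) ⇒ out
candidate 2: (m,n)=(-2,-10) → π∥ = -2-10·β ≈ -35.02776, π⊥ = -2-10·β' ≈ 1.02776 ∉ [-0.3, 0.5) ⇒ out
candidate 3: (m,n)=(-7,-22) → π∥ = -7-22·β ≈ -79.66106, π⊥ = -7-22·β' ≈ -0.33894 ∉ [-0.3, 0.5) ⇒ out
candidate 4: (m,n)=(3,13) → π∥ = 3+13·β ≈ 45.93608, π⊥ = 3+13·β' ≈ -0.93608 ∉ [-0.3, 0.5) ⇒ out
candidate 5: (m,n)=(2,7) → π∥ = 2+7·β ≈ 25.11943, π⊥ = 2+7·β' ≈ -0.11943 ∈ [-0.3, 0.5) ⇒ IN Λ
candidate 6: (m,n)=(-3,-13) → π∥ = -3-13·β ≈ -45.93608, π⊥ = -3-13·β' ≈ 0.93608 ∉ [-0.3, 0.5) ⇒ out
candidate 7: (m,n)=(0,-17) → π∥ = 0-17·β ≈ -56.14719, π⊥ = 0-17·β' ≈ 5.14719 ∉ [-0.3, 0.5) ⇒ out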